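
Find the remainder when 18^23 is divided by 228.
132

Repeated squaring. Binary of 23 = 10111.
18^1 ≡ 18 (mod 228); 18^2 ≡ 96 (mod 228); 18^4 ≡ 96 (mod 228); 18^8 ≡ 96 (mod 228); 18^16 ≡ 96 (mod 228)
18^23 = 18^1 × 18^2 × 18^4 × 18^16 ≡ 132 (mod 228)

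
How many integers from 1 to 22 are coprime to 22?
10

22 = 2 × 11
φ(n) = n × ∏(1 - 1/p) for each prime p dividing n
φ(22) = 22 × (1 - 1/2) × (1 - 1/11) = 10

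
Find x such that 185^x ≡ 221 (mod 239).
109

Baby-step giant-step with step n = ⌈√239⌉ = 16.
Baby steps 185^j mod 239 (j:value) for j=0..15: 0:1, 1:185, 2:48, 3:37, 4:153, 5:103, 6:174, 7:164, 8:226, 9:224, 10:93, 11:236, 12:162, 13:95, 14:128, 15:19.
Giant-step multiplier: 185^(-16) ≡ 185^(238-16) = 185^222 ≡ 99 (mod 239).
Giant steps γ_i = 221·99^i mod 239: γ_0=221, γ_1=130, γ_2=203, γ_3=21, γ_4=167, γ_5=42, γ_6=95 (in table at j=13).
x = i·n + j = 6·16 + 13 = 109.
Check: 185^109 ≡ 221 (mod 239).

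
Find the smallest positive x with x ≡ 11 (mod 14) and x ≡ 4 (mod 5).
39

Using Chinese Remainder Theorem:
M = 14 × 5 = 70
M1 = 5, M2 = 14
y1 = 5^(-1) mod 14 = 3
y2 = 14^(-1) mod 5 = 4
x = (11×5×3 + 4×14×4) mod 70 = 39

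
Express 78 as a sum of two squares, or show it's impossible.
Not possible

Factorization: 78 = 2 × 3 × 13
By Fermat: n is sum of two squares iff every prime p ≡ 3 (mod 4) appears to even power.
Prime(s) ≡ 3 (mod 4) with odd exponent: [(3, 1)]
Therefore 78 cannot be expressed as a² + b².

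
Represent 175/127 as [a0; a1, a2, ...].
[1; 2, 1, 1, 1, 4, 1, 2]

Euclidean algorithm steps:
175 = 1 × 127 + 48
127 = 2 × 48 + 31
48 = 1 × 31 + 17
31 = 1 × 17 + 14
17 = 1 × 14 + 3
14 = 4 × 3 + 2
3 = 1 × 2 + 1
2 = 2 × 1 + 0
Continued fraction: [1; 2, 1, 1, 1, 4, 1, 2]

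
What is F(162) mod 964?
584

Matrix identity: Q^n = [[F_(n+1), F_n], [F_n, F_(n-1)]] with Q = [[1,1],[1,0]].
n = 162 = 10100010₂. Square-and-multiply, entries mod 964:
Q^1 = [[1,1],[1,0]]
Q^2 = (Q^1)² = [[2,1],[1,1]]
Q^5 = (Q^2)²·Q = [[8,5],[5,3]]
Q^10 = (Q^5)² = [[89,55],[55,34]]
Q^20 = (Q^10)² = [[342,17],[17,325]]
Q^40 = (Q^20)² = [[609,735],[735,838]]
Q^81 = (Q^40)²·Q = [[379,126],[126,253]]
Q^162 = (Q^81)² = [[457,584],[584,837]]
F_162 mod 964 = Q^162[0][1] = 584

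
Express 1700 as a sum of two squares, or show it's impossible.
10² + 40² (a=10, b=40)

Factorization: 1700 = 2^2 × 5^2 × 17
By Fermat: n is sum of two squares iff every prime p ≡ 3 (mod 4) appears to even power.
All primes ≡ 3 (mod 4) appear to even power.
Search a = 0, 1, 2, … for 1700 - a² a perfect square: first hit at a = 10: 1700 - 100 = 1600 = 40².
1700 = 10² + 40² = 100 + 1600 ✓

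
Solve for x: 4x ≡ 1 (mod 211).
53

gcd(4, 211) = 1, so the inverse exists.
Extended Euclidean algorithm on (211, 4):
211 = 52 × 4 + 3  ⟹  3 = (1)·211 + (-52)·4
4 = 1 × 3 + 1  ⟹  1 = (-1)·211 + (53)·4
So (53)·4 ≡ 1 (mod 211), i.e. 4^(-1) ≡ 53 (mod 211).
Check: 4 × 53 = 212 ≡ 1 (mod 211)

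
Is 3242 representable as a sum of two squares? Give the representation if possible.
29² + 49² (a=29, b=49)

Factorization: 3242 = 2 × 1621
By Fermat: n is sum of two squares iff every prime p ≡ 3 (mod 4) appears to even power.
All primes ≡ 3 (mod 4) appear to even power.
Search a = 0, 1, 2, … for 3242 - a² a perfect square: first hit at a = 29: 3242 - 841 = 2401 = 49².
3242 = 29² + 49² = 841 + 2401 ✓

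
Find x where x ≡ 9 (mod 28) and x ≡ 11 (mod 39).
401

Using Chinese Remainder Theorem:
M = 28 × 39 = 1092
M1 = 39, M2 = 28
y1 = 39^(-1) mod 28 = 23
y2 = 28^(-1) mod 39 = 7
x = (9×39×23 + 11×28×7) mod 1092 = 401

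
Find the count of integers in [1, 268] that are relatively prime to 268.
132

268 = 2^2 × 67
φ(n) = n × ∏(1 - 1/p) for each prime p dividing n
φ(268) = 268 × (1 - 1/2) × (1 - 1/67) = 132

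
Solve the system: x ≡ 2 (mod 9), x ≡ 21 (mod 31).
83

Using Chinese Remainder Theorem:
M = 9 × 31 = 279
M1 = 31, M2 = 9
y1 = 31^(-1) mod 9 = 7
y2 = 9^(-1) mod 31 = 7
x = (2×31×7 + 21×9×7) mod 279 = 83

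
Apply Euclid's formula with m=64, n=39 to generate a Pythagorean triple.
(2575, 4992, 5617)

Euclid's formula: a = m² - n², b = 2mn, c = m² + n²
m = 64, n = 39
a = 64² - 39² = 4096 - 1521 = 2575
b = 2 × 64 × 39 = 4992
c = 64² + 39² = 4096 + 1521 = 5617
Verification: 2575² + 4992² = 6630625 + 24920064 = 31550689 = 5617² ✓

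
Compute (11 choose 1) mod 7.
4

Using Lucas' theorem:
Write n=11 and k=1 in base 7:
n in base 7: [1, 4]
k in base 7: [0, 1]
C(11,1) mod 7 = ∏ C(n_i, k_i) mod 7
Digit binomials (mod 7): C(1,0) = 1; C(4,1) = 4
Product: 1 × 4 = 4 ≡ 4 (mod 7)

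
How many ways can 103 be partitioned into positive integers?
271248950

p(n) counts ways to write n as a sum of positive integers (order ignored).
Euler's pentagonal recurrence: p(k) = p(k-1) + p(k-2) - p(k-5) - p(k-7) + p(k-12) + p(k-15) - ... (offsets j(3j∓1)/2, signs ++--, p(0)=1, p(<0)=0).
DP table for k = 0..102: p(0)=1, p(1)=1, p(2)=2, p(3)=3, p(4)=5, p(5)=7, p(6)=11, p(7)=15, p(8)=22, p(9)=30, p(10)=42, p(11)=56, p(12)=77, p(13)=101, p(14)=135, p(15)=176, p(16)=231, p(17)=297, p(18)=385, p(19)=490, p(20)=627, p(21)=792, p(22)=1002, p(23)=1255, p(24)=1575, p(25)=1958, p(26)=2436, p(27)=3010, p(28)=3718, p(29)=4565, p(30)=5604, p(31)=6842, p(32)=8349, p(33)=10143, p(34)=12310, p(35)=14883, p(36)=17977, p(37)=21637, p(38)=26015, p(39)=31185, p(40)=37338, p(41)=44583, p(42)=53174, p(43)=63261, p(44)=75175, p(45)=89134, p(46)=105558, p(47)=124754, p(48)=147273, p(49)=173525, p(50)=204226, p(51)=239943, p(52)=281589, p(53)=329931, p(54)=386155, p(55)=451276, p(56)=526823, p(57)=614154, p(58)=715220, p(59)=831820, p(60)=966467, p(61)=1121505, p(62)=1300156, p(63)=1505499, p(64)=1741630, p(65)=2012558, p(66)=2323520, p(67)=2679689, p(68)=3087735, p(69)=3554345, p(70)=4087968, p(71)=4697205, p(72)=5392783, p(73)=6185689, p(74)=7089500, p(75)=8118264, p(76)=9289091, p(77)=10619863, p(78)=12132164, p(79)=13848650, p(80)=15796476, p(81)=18004327, p(82)=20506255, p(83)=23338469, p(84)=26543660, p(85)=30167357, p(86)=34262962, p(87)=38887673, p(88)=44108109, p(89)=49995925, p(90)=56634173, p(91)=64112359, p(92)=72533807, p(93)=82010177, p(94)=92669720, p(95)=104651419, p(96)=118114304, p(97)=133230930, p(98)=150198136, p(99)=169229875, p(100)=190569292, p(101)=214481126, p(102)=241265379.
Final step: p(103) = p(102) + p(101) - p(98) - p(96) + p(91) + p(88) - p(81) - p(77) + p(68) + p(63) - p(52) - p(46) + p(33) + p(26) - p(11) - p(3)
= 241265379 + 214481126 - 150198136 - 118114304 + 64112359 + 44108109 - 18004327 - 10619863 + 3087735 + 1505499 - 281589 - 105558 + 10143 + 2436 - 56 - 3
= 271248950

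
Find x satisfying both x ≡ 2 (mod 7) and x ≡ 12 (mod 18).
30

Using Chinese Remainder Theorem:
M = 7 × 18 = 126
M1 = 18, M2 = 7
y1 = 18^(-1) mod 7 = 2
y2 = 7^(-1) mod 18 = 13
x = (2×18×2 + 12×7×13) mod 126 = 30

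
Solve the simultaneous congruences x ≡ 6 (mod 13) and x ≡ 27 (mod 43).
500

Using Chinese Remainder Theorem:
M = 13 × 43 = 559
M1 = 43, M2 = 13
y1 = 43^(-1) mod 13 = 10
y2 = 13^(-1) mod 43 = 10
x = (6×43×10 + 27×13×10) mod 559 = 500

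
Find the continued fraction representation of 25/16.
[1; 1, 1, 3, 2]

Euclidean algorithm steps:
25 = 1 × 16 + 9
16 = 1 × 9 + 7
9 = 1 × 7 + 2
7 = 3 × 2 + 1
2 = 2 × 1 + 0
Continued fraction: [1; 1, 1, 3, 2]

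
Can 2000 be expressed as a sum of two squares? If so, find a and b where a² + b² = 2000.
8² + 44² (a=8, b=44)

Factorization: 2000 = 2^4 × 5^3
By Fermat: n is sum of two squares iff every prime p ≡ 3 (mod 4) appears to even power.
All primes ≡ 3 (mod 4) appear to even power.
Search a = 0, 1, 2, … for 2000 - a² a perfect square: first hit at a = 8: 2000 - 64 = 1936 = 44².
2000 = 8² + 44² = 64 + 1936 ✓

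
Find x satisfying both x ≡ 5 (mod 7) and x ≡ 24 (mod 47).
306

Using Chinese Remainder Theorem:
M = 7 × 47 = 329
M1 = 47, M2 = 7
y1 = 47^(-1) mod 7 = 3
y2 = 7^(-1) mod 47 = 27
x = (5×47×3 + 24×7×27) mod 329 = 306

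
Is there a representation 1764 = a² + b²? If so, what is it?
0² + 42² (a=0, b=42)

Factorization: 1764 = 2^2 × 3^2 × 7^2
By Fermat: n is sum of two squares iff every prime p ≡ 3 (mod 4) appears to even power.
All primes ≡ 3 (mod 4) appear to even power.
Search a = 0, 1, 2, … for 1764 - a² a perfect square: first hit at a = 0: 1764 - 0 = 1764 = 42².
1764 = 0² + 42² = 0 + 1764 ✓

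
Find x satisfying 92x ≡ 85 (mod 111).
x ≡ 89 (mod 111)

gcd(92, 111) = 1, which divides 85, so solutions exist.
Find 92^(-1) mod 111 by the extended Euclidean algorithm:
111 = 1 × 92 + 19  ⟹  19 = (1)·111 + (-1)·92
92 = 4 × 19 + 16  ⟹  16 = (-4)·111 + (5)·92
19 = 1 × 16 + 3  ⟹  3 = (5)·111 + (-6)·92
16 = 5 × 3 + 1  ⟹  1 = (-29)·111 + (35)·92
So (35)·92 ≡ 1 (mod 111), i.e. 92^(-1) ≡ 35 (mod 111).
x ≡ 35 × 85 = 2975 ≡ 89 (mod 111).
Check: 92 × 89 = 8188 ≡ 85 (mod 111).
Unique solution: x ≡ 89 (mod 111)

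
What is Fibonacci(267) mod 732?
242

Matrix identity: Q^n = [[F_(n+1), F_n], [F_n, F_(n-1)]] with Q = [[1,1],[1,0]].
n = 267 = 100001011₂. Square-and-multiply, entries mod 732:
Q^1 = [[1,1],[1,0]]
Q^2 = (Q^1)² = [[2,1],[1,1]]
Q^4 = (Q^2)² = [[5,3],[3,2]]
Q^8 = (Q^4)² = [[34,21],[21,13]]
Q^16 = (Q^8)² = [[133,255],[255,610]]
Q^33 = (Q^16)²·Q = [[607,730],[730,609]]
Q^66 = (Q^33)² = [[257,496],[496,493]]
Q^133 = (Q^66)²·Q = [[377,233],[233,144]]
Q^267 = (Q^133)²·Q = [[123,242],[242,613]]
F_267 mod 732 = Q^267[0][1] = 242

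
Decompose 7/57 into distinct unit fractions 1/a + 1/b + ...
1/9 + 1/86 + 1/14706

Greedy algorithm:
7/57: ceiling(57/7) = 9, use 1/9
2/171: ceiling(171/2) = 86, use 1/86
1/14706: ceiling(14706/1) = 14706, use 1/14706
Result: 7/57 = 1/9 + 1/86 + 1/14706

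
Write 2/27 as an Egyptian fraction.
1/14 + 1/378

Greedy algorithm:
2/27: ceiling(27/2) = 14, use 1/14
1/378: ceiling(378/1) = 378, use 1/378
Result: 2/27 = 1/14 + 1/378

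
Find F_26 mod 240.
193

Matrix identity: Q^n = [[F_(n+1), F_n], [F_n, F_(n-1)]] with Q = [[1,1],[1,0]].
n = 26 = 11010₂. Square-and-multiply, entries mod 240:
Q^1 = [[1,1],[1,0]]
Q^3 = (Q^1)²·Q = [[3,2],[2,1]]
Q^6 = (Q^3)² = [[13,8],[8,5]]
Q^13 = (Q^6)²·Q = [[137,233],[233,144]]
Q^26 = (Q^13)² = [[98,193],[193,145]]
F_26 mod 240 = Q^26[0][1] = 193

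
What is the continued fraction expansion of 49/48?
[1; 48]

Euclidean algorithm steps:
49 = 1 × 48 + 1
48 = 48 × 1 + 0
Continued fraction: [1; 48]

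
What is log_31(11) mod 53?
38

Baby-step giant-step with step n = ⌈√53⌉ = 8.
Baby steps 31^j mod 53 (j:value) for j=0..7: 0:1, 1:31, 2:7, 3:5, 4:49, 5:35, 6:25, 7:33.
Giant-step multiplier: 31^(-8) ≡ 31^(52-8) = 31^44 ≡ 10 (mod 53).
Giant steps γ_i = 11·10^i mod 53: γ_0=11, γ_1=4, γ_2=40, γ_3=29, γ_4=25 (in table at j=6).
x = i·n + j = 4·8 + 6 = 38.
Check: 31^38 ≡ 11 (mod 53).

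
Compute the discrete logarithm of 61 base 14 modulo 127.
24

Baby-step giant-step with step n = ⌈√127⌉ = 12.
Baby steps 14^j mod 127 (j:value) for j=0..11: 0:1, 1:14, 2:69, 3:77, 4:62, 5:106, 6:87, 7:75, 8:34, 9:95, 10:60, 11:78.
Giant-step multiplier: 14^(-12) ≡ 14^(126-12) = 14^114 ≡ 122 (mod 127).
Giant steps γ_i = 61·122^i mod 127: γ_0=61, γ_1=76, γ_2=1 (in table at j=0).
x = i·n + j = 2·12 + 0 = 24.
Check: 14^24 ≡ 61 (mod 127).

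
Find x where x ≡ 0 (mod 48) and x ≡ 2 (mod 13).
288

Using Chinese Remainder Theorem:
M = 48 × 13 = 624
M1 = 13, M2 = 48
y1 = 13^(-1) mod 48 = 37
y2 = 48^(-1) mod 13 = 3
x = (0×13×37 + 2×48×3) mod 624 = 288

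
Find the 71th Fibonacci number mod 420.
349

Matrix identity: Q^n = [[F_(n+1), F_n], [F_n, F_(n-1)]] with Q = [[1,1],[1,0]].
n = 71 = 1000111₂. Square-and-multiply, entries mod 420:
Q^1 = [[1,1],[1,0]]
Q^2 = (Q^1)² = [[2,1],[1,1]]
Q^4 = (Q^2)² = [[5,3],[3,2]]
Q^8 = (Q^4)² = [[34,21],[21,13]]
Q^17 = (Q^8)²·Q = [[64,337],[337,147]]
Q^35 = (Q^17)²·Q = [[192,65],[65,127]]
Q^71 = (Q^35)²·Q = [[84,349],[349,155]]
F_71 mod 420 = Q^71[0][1] = 349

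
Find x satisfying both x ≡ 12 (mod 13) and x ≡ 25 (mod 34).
25

Using Chinese Remainder Theorem:
M = 13 × 34 = 442
M1 = 34, M2 = 13
y1 = 34^(-1) mod 13 = 5
y2 = 13^(-1) mod 34 = 21
x = (12×34×5 + 25×13×21) mod 442 = 25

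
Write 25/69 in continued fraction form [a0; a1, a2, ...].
[0; 2, 1, 3, 6]

Euclidean algorithm steps:
25 = 0 × 69 + 25
69 = 2 × 25 + 19
25 = 1 × 19 + 6
19 = 3 × 6 + 1
6 = 6 × 1 + 0
Continued fraction: [0; 2, 1, 3, 6]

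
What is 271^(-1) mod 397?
230

gcd(271, 397) = 1, so the inverse exists.
Extended Euclidean algorithm on (397, 271):
397 = 1 × 271 + 126  ⟹  126 = (1)·397 + (-1)·271
271 = 2 × 126 + 19  ⟹  19 = (-2)·397 + (3)·271
126 = 6 × 19 + 12  ⟹  12 = (13)·397 + (-19)·271
19 = 1 × 12 + 7  ⟹  7 = (-15)·397 + (22)·271
12 = 1 × 7 + 5  ⟹  5 = (28)·397 + (-41)·271
7 = 1 × 5 + 2  ⟹  2 = (-43)·397 + (63)·271
5 = 2 × 2 + 1  ⟹  1 = (114)·397 + (-167)·271
So (-167)·271 ≡ 1 (mod 397), i.e. 271^(-1) ≡ -167 ≡ 230 (mod 397).
Check: 271 × 230 = 62330 ≡ 1 (mod 397)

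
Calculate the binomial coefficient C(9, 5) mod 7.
0

Using Lucas' theorem:
Write n=9 and k=5 in base 7:
n in base 7: [1, 2]
k in base 7: [0, 5]
C(9,5) mod 7 = ∏ C(n_i, k_i) mod 7
Digit binomials (mod 7): C(1,0) = 1; C(2,5) = 0 (k_i > n_i)
Product: 1 × 0 = 0 ≡ 0 (mod 7)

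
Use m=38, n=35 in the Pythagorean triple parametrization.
(219, 2660, 2669)

Euclid's formula: a = m² - n², b = 2mn, c = m² + n²
m = 38, n = 35
a = 38² - 35² = 1444 - 1225 = 219
b = 2 × 38 × 35 = 2660
c = 38² + 35² = 1444 + 1225 = 2669
Verification: 219² + 2660² = 47961 + 7075600 = 7123561 = 2669² ✓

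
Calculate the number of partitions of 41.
44583

p(n) counts ways to write n as a sum of positive integers (order ignored).
Euler's pentagonal recurrence: p(k) = p(k-1) + p(k-2) - p(k-5) - p(k-7) + p(k-12) + p(k-15) - ... (offsets j(3j∓1)/2, signs ++--, p(0)=1, p(<0)=0).
DP table for k = 0..40: p(0)=1, p(1)=1, p(2)=2, p(3)=3, p(4)=5, p(5)=7, p(6)=11, p(7)=15, p(8)=22, p(9)=30, p(10)=42, p(11)=56, p(12)=77, p(13)=101, p(14)=135, p(15)=176, p(16)=231, p(17)=297, p(18)=385, p(19)=490, p(20)=627, p(21)=792, p(22)=1002, p(23)=1255, p(24)=1575, p(25)=1958, p(26)=2436, p(27)=3010, p(28)=3718, p(29)=4565, p(30)=5604, p(31)=6842, p(32)=8349, p(33)=10143, p(34)=12310, p(35)=14883, p(36)=17977, p(37)=21637, p(38)=26015, p(39)=31185, p(40)=37338.
Final step: p(41) = p(40) + p(39) - p(36) - p(34) + p(29) + p(26) - p(19) - p(15) + p(6) + p(1)
= 37338 + 31185 - 17977 - 12310 + 4565 + 2436 - 490 - 176 + 11 + 1
= 44583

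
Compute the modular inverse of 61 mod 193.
19

gcd(61, 193) = 1, so the inverse exists.
Extended Euclidean algorithm on (193, 61):
193 = 3 × 61 + 10  ⟹  10 = (1)·193 + (-3)·61
61 = 6 × 10 + 1  ⟹  1 = (-6)·193 + (19)·61
So (19)·61 ≡ 1 (mod 193), i.e. 61^(-1) ≡ 19 (mod 193).
Check: 61 × 19 = 1159 ≡ 1 (mod 193)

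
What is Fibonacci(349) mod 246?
89

Matrix identity: Q^n = [[F_(n+1), F_n], [F_n, F_(n-1)]] with Q = [[1,1],[1,0]].
n = 349 = 101011101₂. Square-and-multiply, entries mod 246:
Q^1 = [[1,1],[1,0]]
Q^2 = (Q^1)² = [[2,1],[1,1]]
Q^5 = (Q^2)²·Q = [[8,5],[5,3]]
Q^10 = (Q^5)² = [[89,55],[55,34]]
Q^21 = (Q^10)²·Q = [[245,122],[122,123]]
Q^43 = (Q^21)²·Q = [[3,125],[125,124]]
Q^87 = (Q^43)²·Q = [[21,136],[136,131]]
Q^174 = (Q^87)² = [[241,8],[8,233]]
Q^349 = (Q^174)²·Q = [[191,89],[89,102]]
F_349 mod 246 = Q^349[0][1] = 89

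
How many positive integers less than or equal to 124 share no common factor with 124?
60

124 = 2^2 × 31
φ(n) = n × ∏(1 - 1/p) for each prime p dividing n
φ(124) = 124 × (1 - 1/2) × (1 - 1/31) = 60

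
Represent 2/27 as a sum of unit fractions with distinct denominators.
1/14 + 1/378

Greedy algorithm:
2/27: ceiling(27/2) = 14, use 1/14
1/378: ceiling(378/1) = 378, use 1/378
Result: 2/27 = 1/14 + 1/378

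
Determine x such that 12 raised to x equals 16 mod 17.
8

Baby-step giant-step with step n = ⌈√17⌉ = 5.
Baby steps 12^j mod 17 (j:value) for j=0..4: 0:1, 1:12, 2:8, 3:11, 4:13.
Giant-step multiplier: 12^(-5) ≡ 12^(16-5) = 12^11 ≡ 6 (mod 17).
Giant steps γ_i = 16·6^i mod 17: γ_0=16, γ_1=11 (in table at j=3).
x = i·n + j = 1·5 + 3 = 8.
Check: 12^8 ≡ 16 (mod 17).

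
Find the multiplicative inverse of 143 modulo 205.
162

gcd(143, 205) = 1, so the inverse exists.
Extended Euclidean algorithm on (205, 143):
205 = 1 × 143 + 62  ⟹  62 = (1)·205 + (-1)·143
143 = 2 × 62 + 19  ⟹  19 = (-2)·205 + (3)·143
62 = 3 × 19 + 5  ⟹  5 = (7)·205 + (-10)·143
19 = 3 × 5 + 4  ⟹  4 = (-23)·205 + (33)·143
5 = 1 × 4 + 1  ⟹  1 = (30)·205 + (-43)·143
So (-43)·143 ≡ 1 (mod 205), i.e. 143^(-1) ≡ -43 ≡ 162 (mod 205).
Check: 143 × 162 = 23166 ≡ 1 (mod 205)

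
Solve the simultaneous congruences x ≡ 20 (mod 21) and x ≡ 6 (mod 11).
83

Using Chinese Remainder Theorem:
M = 21 × 11 = 231
M1 = 11, M2 = 21
y1 = 11^(-1) mod 21 = 2
y2 = 21^(-1) mod 11 = 10
x = (20×11×2 + 6×21×10) mod 231 = 83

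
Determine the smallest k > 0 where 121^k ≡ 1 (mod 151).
75

151 is prime, so ord(121) divides φ(151) = 150.
Divisors of 150: 1, 2, 3, 5, 6, 10, 15, 25, 30, 50, 75, 150.
Repeated squaring: 121^1 ≡ 121, 121^2 ≡ 145, 121^4 ≡ 36, 121^8 ≡ 88, 121^16 ≡ 43, 121^32 ≡ 37, 121^64 ≡ 10, 121^128 ≡ 100 (mod 151).
Test 121^d mod 151 for each divisor d in increasing order:
121^1 ≡ 121
121^2 ≡ 145
121^3 = 121^2·121^1 ≡ 29
121^5 = 121^4·121^1 ≡ 128
121^6 = 121^4·121^2 ≡ 86
121^10 = 121^8·121^2 ≡ 76
121^15 = 121^8·121^4·121^2·121^1 ≡ 64
121^25 = 121^16·121^8·121^1 ≡ 32
121^30 = 121^16·121^8·121^4·121^2 ≡ 19
121^50 = 121^32·121^16·121^2 ≡ 118
121^75 = 121^64·121^8·121^2·121^1 ≡ 1  ← first divisor giving 1
The order is 75.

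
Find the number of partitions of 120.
1844349560

p(n) counts ways to write n as a sum of positive integers (order ignored).
Euler's pentagonal recurrence: p(k) = p(k-1) + p(k-2) - p(k-5) - p(k-7) + p(k-12) + p(k-15) - ... (offsets j(3j∓1)/2, signs ++--, p(0)=1, p(<0)=0).
DP table for k = 0..119: p(0)=1, p(1)=1, p(2)=2, p(3)=3, p(4)=5, p(5)=7, p(6)=11, p(7)=15, p(8)=22, p(9)=30, p(10)=42, p(11)=56, p(12)=77, p(13)=101, p(14)=135, p(15)=176, p(16)=231, p(17)=297, p(18)=385, p(19)=490, p(20)=627, p(21)=792, p(22)=1002, p(23)=1255, p(24)=1575, p(25)=1958, p(26)=2436, p(27)=3010, p(28)=3718, p(29)=4565, p(30)=5604, p(31)=6842, p(32)=8349, p(33)=10143, p(34)=12310, p(35)=14883, p(36)=17977, p(37)=21637, p(38)=26015, p(39)=31185, p(40)=37338, p(41)=44583, p(42)=53174, p(43)=63261, p(44)=75175, p(45)=89134, p(46)=105558, p(47)=124754, p(48)=147273, p(49)=173525, p(50)=204226, p(51)=239943, p(52)=281589, p(53)=329931, p(54)=386155, p(55)=451276, p(56)=526823, p(57)=614154, p(58)=715220, p(59)=831820, p(60)=966467, p(61)=1121505, p(62)=1300156, p(63)=1505499, p(64)=1741630, p(65)=2012558, p(66)=2323520, p(67)=2679689, p(68)=3087735, p(69)=3554345, p(70)=4087968, p(71)=4697205, p(72)=5392783, p(73)=6185689, p(74)=7089500, p(75)=8118264, p(76)=9289091, p(77)=10619863, p(78)=12132164, p(79)=13848650, p(80)=15796476, p(81)=18004327, p(82)=20506255, p(83)=23338469, p(84)=26543660, p(85)=30167357, p(86)=34262962, p(87)=38887673, p(88)=44108109, p(89)=49995925, p(90)=56634173, p(91)=64112359, p(92)=72533807, p(93)=82010177, p(94)=92669720, p(95)=104651419, p(96)=118114304, p(97)=133230930, p(98)=150198136, p(99)=169229875, p(100)=190569292, p(101)=214481126, p(102)=241265379, p(103)=271248950, p(104)=304801365, p(105)=342325709, p(106)=384276336, p(107)=431149389, p(108)=483502844, p(109)=541946240, p(110)=607163746, p(111)=679903203, p(112)=761002156, p(113)=851376628, p(114)=952050665, p(115)=1064144451, p(116)=1188908248, p(117)=1327710076, p(118)=1482074143, p(119)=1653668665.
Final step: p(120) = p(119) + p(118) - p(115) - p(113) + p(108) + p(105) - p(98) - p(94) + p(85) + p(80) - p(69) - p(63) + p(50) + p(43) - p(28) - p(20) + p(3)
= 1653668665 + 1482074143 - 1064144451 - 851376628 + 483502844 + 342325709 - 150198136 - 92669720 + 30167357 + 15796476 - 3554345 - 1505499 + 204226 + 63261 - 3718 - 627 + 3
= 1844349560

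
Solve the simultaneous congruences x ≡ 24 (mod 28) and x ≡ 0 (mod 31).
248

Using Chinese Remainder Theorem:
M = 28 × 31 = 868
M1 = 31, M2 = 28
y1 = 31^(-1) mod 28 = 19
y2 = 28^(-1) mod 31 = 10
x = (24×31×19 + 0×28×10) mod 868 = 248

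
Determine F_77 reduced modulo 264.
101

Matrix identity: Q^n = [[F_(n+1), F_n], [F_n, F_(n-1)]] with Q = [[1,1],[1,0]].
n = 77 = 1001101₂. Square-and-multiply, entries mod 264:
Q^1 = [[1,1],[1,0]]
Q^2 = (Q^1)² = [[2,1],[1,1]]
Q^4 = (Q^2)² = [[5,3],[3,2]]
Q^9 = (Q^4)²·Q = [[55,34],[34,21]]
Q^19 = (Q^9)²·Q = [[165,221],[221,208]]
Q^38 = (Q^19)² = [[34,65],[65,233]]
Q^77 = (Q^38)²·Q = [[32,101],[101,195]]
F_77 mod 264 = Q^77[0][1] = 101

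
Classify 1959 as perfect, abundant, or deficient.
deficient

Proper divisors of 1959: sum = 1 + 3 + 653 = 657
Since 657 < 1959, 1959 is deficient.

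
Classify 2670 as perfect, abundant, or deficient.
abundant

Proper divisors of 2670: sum = 1 + 2 + 3 + 5 + 6 + 10 + 15 + 30 + 89 + 178 + 267 + 445 + 534 + 890 + 1335 = 3810
Since 3810 > 2670, 2670 is abundant.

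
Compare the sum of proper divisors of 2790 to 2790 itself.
abundant

Proper divisors of 2790: sum = 1 + 2 + 3 + 5 + 6 + 9 + 10 + 15 + ... + 465 + 558 + 930 + 1395 (23 divisors) = 4698
Since 4698 > 2790, 2790 is abundant.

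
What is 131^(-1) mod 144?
11

gcd(131, 144) = 1, so the inverse exists.
Extended Euclidean algorithm on (144, 131):
144 = 1 × 131 + 13  ⟹  13 = (1)·144 + (-1)·131
131 = 10 × 13 + 1  ⟹  1 = (-10)·144 + (11)·131
So (11)·131 ≡ 1 (mod 144), i.e. 131^(-1) ≡ 11 (mod 144).
Check: 131 × 11 = 1441 ≡ 1 (mod 144)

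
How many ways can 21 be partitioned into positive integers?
792

p(n) counts ways to write n as a sum of positive integers (order ignored).
Euler's pentagonal recurrence: p(k) = p(k-1) + p(k-2) - p(k-5) - p(k-7) + p(k-12) + p(k-15) - ... (offsets j(3j∓1)/2, signs ++--, p(0)=1, p(<0)=0).
DP table for k = 0..20: p(0)=1, p(1)=1, p(2)=2, p(3)=3, p(4)=5, p(5)=7, p(6)=11, p(7)=15, p(8)=22, p(9)=30, p(10)=42, p(11)=56, p(12)=77, p(13)=101, p(14)=135, p(15)=176, p(16)=231, p(17)=297, p(18)=385, p(19)=490, p(20)=627.
Final step: p(21) = p(20) + p(19) - p(16) - p(14) + p(9) + p(6)
= 627 + 490 - 231 - 135 + 30 + 11
= 792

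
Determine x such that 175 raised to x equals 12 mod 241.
106

Baby-step giant-step with step n = ⌈√241⌉ = 16.
Baby steps 175^j mod 241 (j:value) for j=0..15: 0:1, 1:175, 2:18, 3:17, 4:83, 5:65, 6:48, 7:206, 8:141, 9:93, 10:128, 11:228, 12:135, 13:7, 14:20, 15:126.
Giant-step multiplier: 175^(-16) ≡ 175^(240-16) = 175^224 ≡ 160 (mod 241).
Giant steps γ_i = 12·160^i mod 241: γ_0=12, γ_1=233, γ_2=166, γ_3=50, γ_4=47, γ_5=49, γ_6=128 (in table at j=10).
x = i·n + j = 6·16 + 10 = 106.
Check: 175^106 ≡ 12 (mod 241).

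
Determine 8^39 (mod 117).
44

Repeated squaring. Binary of 39 = 100111.
8^1 ≡ 8 (mod 117); 8^2 ≡ 64 (mod 117); 8^4 ≡ 1 (mod 117); 8^8 ≡ 1 (mod 117); 8^16 ≡ 1 (mod 117); 8^32 ≡ 1 (mod 117)
8^39 = 8^1 × 8^2 × 8^4 × 8^32 ≡ 44 (mod 117)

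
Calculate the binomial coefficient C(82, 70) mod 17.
6

Using Lucas' theorem:
Write n=82 and k=70 in base 17:
n in base 17: [4, 14]
k in base 17: [4, 2]
C(82,70) mod 17 = ∏ C(n_i, k_i) mod 17
Digit binomials (mod 17): C(4,4) = 1; C(14,2) = 91 ≡ 6
Product: 1 × 6 = 6 ≡ 6 (mod 17)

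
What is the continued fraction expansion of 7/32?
[0; 4, 1, 1, 3]

Euclidean algorithm steps:
7 = 0 × 32 + 7
32 = 4 × 7 + 4
7 = 1 × 4 + 3
4 = 1 × 3 + 1
3 = 3 × 1 + 0
Continued fraction: [0; 4, 1, 1, 3]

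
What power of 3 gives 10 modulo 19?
11

Baby-step giant-step with step n = ⌈√19⌉ = 5.
Baby steps 3^j mod 19 (j:value) for j=0..4: 0:1, 1:3, 2:9, 3:8, 4:5.
Giant-step multiplier: 3^(-5) ≡ 3^(18-5) = 3^13 ≡ 14 (mod 19).
Giant steps γ_i = 10·14^i mod 19: γ_0=10, γ_1=7, γ_2=3 (in table at j=1).
x = i·n + j = 2·5 + 1 = 11.
Check: 3^11 ≡ 10 (mod 19).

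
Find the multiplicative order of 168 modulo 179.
89

179 is prime, so ord(168) divides φ(179) = 178.
Divisors of 178: 1, 2, 89, 178.
Repeated squaring: 168^1 ≡ 168, 168^2 ≡ 121, 168^4 ≡ 142, 168^8 ≡ 116, 168^16 ≡ 31, 168^32 ≡ 66, 168^64 ≡ 60, 168^128 ≡ 20 (mod 179).
Test 168^d mod 179 for each divisor d in increasing order:
168^1 ≡ 168
168^2 ≡ 121
168^89 = 168^64·168^16·168^8·168^1 ≡ 1  ← first divisor giving 1
The order is 89.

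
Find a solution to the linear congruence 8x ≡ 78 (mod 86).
x ≡ 42 (mod 43)

gcd(8, 86) = 2, which divides 78, so solutions exist.
Divide through by 2: 4x ≡ 39 (mod 43).
Find 4^(-1) mod 43 by the extended Euclidean algorithm:
43 = 10 × 4 + 3  ⟹  3 = (1)·43 + (-10)·4
4 = 1 × 3 + 1  ⟹  1 = (-1)·43 + (11)·4
So (11)·4 ≡ 1 (mod 43), i.e. 4^(-1) ≡ 11 (mod 43).
x ≡ 11 × 39 = 429 ≡ 42 (mod 43).
Check: 8 × 42 = 336 ≡ 78 (mod 86).
x ≡ 42 (mod 43), giving 2 solutions mod 86.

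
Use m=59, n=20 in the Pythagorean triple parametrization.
(3081, 2360, 3881)

Euclid's formula: a = m² - n², b = 2mn, c = m² + n²
m = 59, n = 20
a = 59² - 20² = 3481 - 400 = 3081
b = 2 × 59 × 20 = 2360
c = 59² + 20² = 3481 + 400 = 3881
Verification: 3081² + 2360² = 9492561 + 5569600 = 15062161 = 3881² ✓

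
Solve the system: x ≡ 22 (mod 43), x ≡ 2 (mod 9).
65

Using Chinese Remainder Theorem:
M = 43 × 9 = 387
M1 = 9, M2 = 43
y1 = 9^(-1) mod 43 = 24
y2 = 43^(-1) mod 9 = 4
x = (22×9×24 + 2×43×4) mod 387 = 65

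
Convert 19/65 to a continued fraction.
[0; 3, 2, 2, 1, 2]

Euclidean algorithm steps:
19 = 0 × 65 + 19
65 = 3 × 19 + 8
19 = 2 × 8 + 3
8 = 2 × 3 + 2
3 = 1 × 2 + 1
2 = 2 × 1 + 0
Continued fraction: [0; 3, 2, 2, 1, 2]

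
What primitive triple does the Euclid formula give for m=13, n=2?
(165, 52, 173)

Euclid's formula: a = m² - n², b = 2mn, c = m² + n²
m = 13, n = 2
a = 13² - 2² = 169 - 4 = 165
b = 2 × 13 × 2 = 52
c = 13² + 2² = 169 + 4 = 173
Verification: 165² + 52² = 27225 + 2704 = 29929 = 173² ✓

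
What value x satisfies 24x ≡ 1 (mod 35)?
19

gcd(24, 35) = 1, so the inverse exists.
Extended Euclidean algorithm on (35, 24):
35 = 1 × 24 + 11  ⟹  11 = (1)·35 + (-1)·24
24 = 2 × 11 + 2  ⟹  2 = (-2)·35 + (3)·24
11 = 5 × 2 + 1  ⟹  1 = (11)·35 + (-16)·24
So (-16)·24 ≡ 1 (mod 35), i.e. 24^(-1) ≡ -16 ≡ 19 (mod 35).
Check: 24 × 19 = 456 ≡ 1 (mod 35)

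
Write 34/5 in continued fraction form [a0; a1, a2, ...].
[6; 1, 4]

Euclidean algorithm steps:
34 = 6 × 5 + 4
5 = 1 × 4 + 1
4 = 4 × 1 + 0
Continued fraction: [6; 1, 4]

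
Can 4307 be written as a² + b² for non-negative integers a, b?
Not possible

Factorization: 4307 = 59 × 73
By Fermat: n is sum of two squares iff every prime p ≡ 3 (mod 4) appears to even power.
Prime(s) ≡ 3 (mod 4) with odd exponent: [(59, 1)]
Therefore 4307 cannot be expressed as a² + b².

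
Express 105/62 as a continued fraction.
[1; 1, 2, 3, 1, 4]

Euclidean algorithm steps:
105 = 1 × 62 + 43
62 = 1 × 43 + 19
43 = 2 × 19 + 5
19 = 3 × 5 + 4
5 = 1 × 4 + 1
4 = 4 × 1 + 0
Continued fraction: [1; 1, 2, 3, 1, 4]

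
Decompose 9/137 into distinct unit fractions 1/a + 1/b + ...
1/16 + 1/314 + 1/114715 + 1/39478478960

Greedy algorithm:
9/137: ceiling(137/9) = 16, use 1/16
7/2192: ceiling(2192/7) = 314, use 1/314
3/344144: ceiling(344144/3) = 114715, use 1/114715
1/39478478960: ceiling(39478478960/1) = 39478478960, use 1/39478478960
Result: 9/137 = 1/16 + 1/314 + 1/114715 + 1/39478478960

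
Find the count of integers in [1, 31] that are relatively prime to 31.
30

31 = 31
φ(n) = n × ∏(1 - 1/p) for each prime p dividing n
φ(31) = 31 × (1 - 1/31) = 30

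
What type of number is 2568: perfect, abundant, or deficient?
abundant

Proper divisors of 2568: sum = 1 + 2 + 3 + 4 + 6 + 8 + 12 + 24 + 107 + 214 + 321 + 428 + 642 + 856 + 1284 = 3912
Since 3912 > 2568, 2568 is abundant.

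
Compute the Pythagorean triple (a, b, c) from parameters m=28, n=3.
(775, 168, 793)

Euclid's formula: a = m² - n², b = 2mn, c = m² + n²
m = 28, n = 3
a = 28² - 3² = 784 - 9 = 775
b = 2 × 28 × 3 = 168
c = 28² + 3² = 784 + 9 = 793
Verification: 775² + 168² = 600625 + 28224 = 628849 = 793² ✓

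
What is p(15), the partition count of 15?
176

p(n) counts ways to write n as a sum of positive integers (order ignored).
Euler's pentagonal recurrence: p(k) = p(k-1) + p(k-2) - p(k-5) - p(k-7) + p(k-12) + p(k-15) - ... (offsets j(3j∓1)/2, signs ++--, p(0)=1, p(<0)=0).
DP table for k = 0..14: p(0)=1, p(1)=1, p(2)=2, p(3)=3, p(4)=5, p(5)=7, p(6)=11, p(7)=15, p(8)=22, p(9)=30, p(10)=42, p(11)=56, p(12)=77, p(13)=101, p(14)=135.
Final step: p(15) = p(14) + p(13) - p(10) - p(8) + p(3) + p(0)
= 135 + 101 - 42 - 22 + 3 + 1
= 176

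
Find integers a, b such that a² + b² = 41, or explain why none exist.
4² + 5² (a=4, b=5)

Factorization: 41 = 41
By Fermat: n is sum of two squares iff every prime p ≡ 3 (mod 4) appears to even power.
All primes ≡ 3 (mod 4) appear to even power.
Search a = 0, 1, 2, … for 41 - a² a perfect square: first hit at a = 4: 41 - 16 = 25 = 5².
41 = 4² + 5² = 16 + 25 ✓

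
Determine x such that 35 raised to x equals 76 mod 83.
67

Baby-step giant-step with step n = ⌈√83⌉ = 10.
Baby steps 35^j mod 83 (j:value) for j=0..9: 0:1, 1:35, 2:63, 3:47, 4:68, 5:56, 6:51, 7:42, 8:59, 9:73.
Giant-step multiplier: 35^(-10) ≡ 35^(82-10) = 35^72 ≡ 23 (mod 83).
Giant steps γ_i = 76·23^i mod 83: γ_0=76, γ_1=5, γ_2=32, γ_3=72, γ_4=79, γ_5=74, γ_6=42 (in table at j=7).
x = i·n + j = 6·10 + 7 = 67.
Check: 35^67 ≡ 76 (mod 83).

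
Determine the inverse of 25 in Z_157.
44

gcd(25, 157) = 1, so the inverse exists.
Extended Euclidean algorithm on (157, 25):
157 = 6 × 25 + 7  ⟹  7 = (1)·157 + (-6)·25
25 = 3 × 7 + 4  ⟹  4 = (-3)·157 + (19)·25
7 = 1 × 4 + 3  ⟹  3 = (4)·157 + (-25)·25
4 = 1 × 3 + 1  ⟹  1 = (-7)·157 + (44)·25
So (44)·25 ≡ 1 (mod 157), i.e. 25^(-1) ≡ 44 (mod 157).
Check: 25 × 44 = 1100 ≡ 1 (mod 157)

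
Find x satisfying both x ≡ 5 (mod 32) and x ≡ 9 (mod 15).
69

Using Chinese Remainder Theorem:
M = 32 × 15 = 480
M1 = 15, M2 = 32
y1 = 15^(-1) mod 32 = 15
y2 = 32^(-1) mod 15 = 8
x = (5×15×15 + 9×32×8) mod 480 = 69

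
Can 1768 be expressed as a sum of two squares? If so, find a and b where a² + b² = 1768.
2² + 42² (a=2, b=42)

Factorization: 1768 = 2^3 × 13 × 17
By Fermat: n is sum of two squares iff every prime p ≡ 3 (mod 4) appears to even power.
All primes ≡ 3 (mod 4) appear to even power.
Search a = 0, 1, 2, … for 1768 - a² a perfect square: first hit at a = 2: 1768 - 4 = 1764 = 42².
1768 = 2² + 42² = 4 + 1764 ✓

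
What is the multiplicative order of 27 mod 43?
14

43 is prime, so ord(27) divides φ(43) = 42.
Divisors of 42: 1, 2, 3, 6, 7, 14, 21, 42.
Repeated squaring: 27^1 ≡ 27, 27^2 ≡ 41, 27^4 ≡ 4, 27^8 ≡ 16, 27^16 ≡ 41, 27^32 ≡ 4 (mod 43).
Test 27^d mod 43 for each divisor d in increasing order:
27^1 ≡ 27
27^2 ≡ 41
27^3 = 27^2·27^1 ≡ 32
27^6 = 27^4·27^2 ≡ 35
27^7 = 27^4·27^2·27^1 ≡ 42
27^14 = 27^8·27^4·27^2 ≡ 1  ← first divisor giving 1
The order is 14.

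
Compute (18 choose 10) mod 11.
0

Using Lucas' theorem:
Write n=18 and k=10 in base 11:
n in base 11: [1, 7]
k in base 11: [0, 10]
C(18,10) mod 11 = ∏ C(n_i, k_i) mod 11
Digit binomials (mod 11): C(1,0) = 1; C(7,10) = 0 (k_i > n_i)
Product: 1 × 0 = 0 ≡ 0 (mod 11)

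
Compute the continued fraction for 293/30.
[9; 1, 3, 3, 2]

Euclidean algorithm steps:
293 = 9 × 30 + 23
30 = 1 × 23 + 7
23 = 3 × 7 + 2
7 = 3 × 2 + 1
2 = 2 × 1 + 0
Continued fraction: [9; 1, 3, 3, 2]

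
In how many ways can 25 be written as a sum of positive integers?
1958

p(n) counts ways to write n as a sum of positive integers (order ignored).
Euler's pentagonal recurrence: p(k) = p(k-1) + p(k-2) - p(k-5) - p(k-7) + p(k-12) + p(k-15) - ... (offsets j(3j∓1)/2, signs ++--, p(0)=1, p(<0)=0).
DP table for k = 0..24: p(0)=1, p(1)=1, p(2)=2, p(3)=3, p(4)=5, p(5)=7, p(6)=11, p(7)=15, p(8)=22, p(9)=30, p(10)=42, p(11)=56, p(12)=77, p(13)=101, p(14)=135, p(15)=176, p(16)=231, p(17)=297, p(18)=385, p(19)=490, p(20)=627, p(21)=792, p(22)=1002, p(23)=1255, p(24)=1575.
Final step: p(25) = p(24) + p(23) - p(20) - p(18) + p(13) + p(10) - p(3)
= 1575 + 1255 - 627 - 385 + 101 + 42 - 3
= 1958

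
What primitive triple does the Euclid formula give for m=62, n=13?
(3675, 1612, 4013)

Euclid's formula: a = m² - n², b = 2mn, c = m² + n²
m = 62, n = 13
a = 62² - 13² = 3844 - 169 = 3675
b = 2 × 62 × 13 = 1612
c = 62² + 13² = 3844 + 169 = 4013
Verification: 3675² + 1612² = 13505625 + 2598544 = 16104169 = 4013² ✓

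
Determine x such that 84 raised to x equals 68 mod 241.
217

Baby-step giant-step with step n = ⌈√241⌉ = 16.
Baby steps 84^j mod 241 (j:value) for j=0..15: 0:1, 1:84, 2:67, 3:85, 4:151, 5:152, 6:236, 7:62, 8:147, 9:57, 10:209, 11:204, 12:25, 13:172, 14:229, 15:197.
Giant-step multiplier: 84^(-16) ≡ 84^(240-16) = 84^224 ≡ 119 (mod 241).
Giant steps γ_i = 68·119^i mod 241: γ_0=68, γ_1=139, γ_2=153, γ_3=132, γ_4=43, γ_5=56, γ_6=157, γ_7=126, γ_8=52, γ_9=163, γ_10=117, γ_11=186, γ_12=203, γ_13=57 (in table at j=9).
x = i·n + j = 13·16 + 9 = 217.
Check: 84^217 ≡ 68 (mod 241).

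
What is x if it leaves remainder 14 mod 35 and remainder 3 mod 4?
119

Using Chinese Remainder Theorem:
M = 35 × 4 = 140
M1 = 4, M2 = 35
y1 = 4^(-1) mod 35 = 9
y2 = 35^(-1) mod 4 = 3
x = (14×4×9 + 3×35×3) mod 140 = 119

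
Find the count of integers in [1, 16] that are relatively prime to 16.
8

16 = 2^4
φ(n) = n × ∏(1 - 1/p) for each prime p dividing n
φ(16) = 16 × (1 - 1/2) = 8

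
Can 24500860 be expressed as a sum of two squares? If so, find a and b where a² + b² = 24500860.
Not possible

Factorization: 24500860 = 2^2 × 5 × 107^3
By Fermat: n is sum of two squares iff every prime p ≡ 3 (mod 4) appears to even power.
Prime(s) ≡ 3 (mod 4) with odd exponent: [(107, 3)]
Therefore 24500860 cannot be expressed as a² + b².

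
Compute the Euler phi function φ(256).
128

256 = 2^8
φ(n) = n × ∏(1 - 1/p) for each prime p dividing n
φ(256) = 256 × (1 - 1/2) = 128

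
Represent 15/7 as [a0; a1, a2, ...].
[2; 7]

Euclidean algorithm steps:
15 = 2 × 7 + 1
7 = 7 × 1 + 0
Continued fraction: [2; 7]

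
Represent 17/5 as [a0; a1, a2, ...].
[3; 2, 2]

Euclidean algorithm steps:
17 = 3 × 5 + 2
5 = 2 × 2 + 1
2 = 2 × 1 + 0
Continued fraction: [3; 2, 2]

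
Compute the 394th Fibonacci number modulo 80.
7

Matrix identity: Q^n = [[F_(n+1), F_n], [F_n, F_(n-1)]] with Q = [[1,1],[1,0]].
n = 394 = 110001010₂. Square-and-multiply, entries mod 80:
Q^1 = [[1,1],[1,0]]
Q^3 = (Q^1)²·Q = [[3,2],[2,1]]
Q^6 = (Q^3)² = [[13,8],[8,5]]
Q^12 = (Q^6)² = [[73,64],[64,9]]
Q^24 = (Q^12)² = [[65,48],[48,17]]
Q^49 = (Q^24)²·Q = [[65,49],[49,16]]
Q^98 = (Q^49)² = [[66,49],[49,17]]
Q^197 = (Q^98)²·Q = [[24,37],[37,67]]
Q^394 = (Q^197)² = [[25,7],[7,18]]
F_394 mod 80 = Q^394[0][1] = 7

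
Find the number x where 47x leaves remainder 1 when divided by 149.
130

gcd(47, 149) = 1, so the inverse exists.
Extended Euclidean algorithm on (149, 47):
149 = 3 × 47 + 8  ⟹  8 = (1)·149 + (-3)·47
47 = 5 × 8 + 7  ⟹  7 = (-5)·149 + (16)·47
8 = 1 × 7 + 1  ⟹  1 = (6)·149 + (-19)·47
So (-19)·47 ≡ 1 (mod 149), i.e. 47^(-1) ≡ -19 ≡ 130 (mod 149).
Check: 47 × 130 = 6110 ≡ 1 (mod 149)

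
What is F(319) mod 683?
234

Matrix identity: Q^n = [[F_(n+1), F_n], [F_n, F_(n-1)]] with Q = [[1,1],[1,0]].
n = 319 = 100111111₂. Square-and-multiply, entries mod 683:
Q^1 = [[1,1],[1,0]]
Q^2 = (Q^1)² = [[2,1],[1,1]]
Q^4 = (Q^2)² = [[5,3],[3,2]]
Q^9 = (Q^4)²·Q = [[55,34],[34,21]]
Q^19 = (Q^9)²·Q = [[618,83],[83,535]]
Q^39 = (Q^19)²·Q = [[265,186],[186,79]]
Q^79 = (Q^39)²·Q = [[104,322],[322,465]]
Q^159 = (Q^79)²·Q = [[613,439],[439,174]]
Q^319 = (Q^159)²·Q = [[129,234],[234,578]]
F_319 mod 683 = Q^319[0][1] = 234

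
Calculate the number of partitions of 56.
526823

p(n) counts ways to write n as a sum of positive integers (order ignored).
Euler's pentagonal recurrence: p(k) = p(k-1) + p(k-2) - p(k-5) - p(k-7) + p(k-12) + p(k-15) - ... (offsets j(3j∓1)/2, signs ++--, p(0)=1, p(<0)=0).
DP table for k = 0..55: p(0)=1, p(1)=1, p(2)=2, p(3)=3, p(4)=5, p(5)=7, p(6)=11, p(7)=15, p(8)=22, p(9)=30, p(10)=42, p(11)=56, p(12)=77, p(13)=101, p(14)=135, p(15)=176, p(16)=231, p(17)=297, p(18)=385, p(19)=490, p(20)=627, p(21)=792, p(22)=1002, p(23)=1255, p(24)=1575, p(25)=1958, p(26)=2436, p(27)=3010, p(28)=3718, p(29)=4565, p(30)=5604, p(31)=6842, p(32)=8349, p(33)=10143, p(34)=12310, p(35)=14883, p(36)=17977, p(37)=21637, p(38)=26015, p(39)=31185, p(40)=37338, p(41)=44583, p(42)=53174, p(43)=63261, p(44)=75175, p(45)=89134, p(46)=105558, p(47)=124754, p(48)=147273, p(49)=173525, p(50)=204226, p(51)=239943, p(52)=281589, p(53)=329931, p(54)=386155, p(55)=451276.
Final step: p(56) = p(55) + p(54) - p(51) - p(49) + p(44) + p(41) - p(34) - p(30) + p(21) + p(16) - p(5)
= 451276 + 386155 - 239943 - 173525 + 75175 + 44583 - 12310 - 5604 + 792 + 231 - 7
= 526823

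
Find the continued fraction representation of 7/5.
[1; 2, 2]

Euclidean algorithm steps:
7 = 1 × 5 + 2
5 = 2 × 2 + 1
2 = 2 × 1 + 0
Continued fraction: [1; 2, 2]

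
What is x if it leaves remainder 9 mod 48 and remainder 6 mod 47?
2121

Using Chinese Remainder Theorem:
M = 48 × 47 = 2256
M1 = 47, M2 = 48
y1 = 47^(-1) mod 48 = 47
y2 = 48^(-1) mod 47 = 1
x = (9×47×47 + 6×48×1) mod 2256 = 2121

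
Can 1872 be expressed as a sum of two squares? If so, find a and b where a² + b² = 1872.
24² + 36² (a=24, b=36)

Factorization: 1872 = 2^4 × 3^2 × 13
By Fermat: n is sum of two squares iff every prime p ≡ 3 (mod 4) appears to even power.
All primes ≡ 3 (mod 4) appear to even power.
Search a = 0, 1, 2, … for 1872 - a² a perfect square: first hit at a = 24: 1872 - 576 = 1296 = 36².
1872 = 24² + 36² = 576 + 1296 ✓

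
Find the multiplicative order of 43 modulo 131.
65

131 is prime, so ord(43) divides φ(131) = 130.
Divisors of 130: 1, 2, 5, 10, 13, 26, 65, 130.
Repeated squaring: 43^1 ≡ 43, 43^2 ≡ 15, 43^4 ≡ 94, 43^8 ≡ 59, 43^16 ≡ 75, 43^32 ≡ 123, 43^64 ≡ 64, 43^128 ≡ 35 (mod 131).
Test 43^d mod 131 for each divisor d in increasing order:
43^1 ≡ 43
43^2 ≡ 15
43^5 = 43^4·43^1 ≡ 112
43^10 = 43^8·43^2 ≡ 99
43^13 = 43^8·43^4·43^1 ≡ 58
43^26 = 43^16·43^8·43^2 ≡ 89
43^65 = 43^64·43^1 ≡ 1  ← first divisor giving 1
The order is 65.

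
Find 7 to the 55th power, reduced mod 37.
7

Repeated squaring. Binary of 55 = 110111.
7^1 ≡ 7 (mod 37); 7^2 ≡ 12 (mod 37); 7^4 ≡ 33 (mod 37); 7^8 ≡ 16 (mod 37); 7^16 ≡ 34 (mod 37); 7^32 ≡ 9 (mod 37)
7^55 = 7^1 × 7^2 × 7^4 × 7^16 × 7^32 ≡ 7 (mod 37)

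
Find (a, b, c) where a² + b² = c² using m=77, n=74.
(453, 11396, 11405)

Euclid's formula: a = m² - n², b = 2mn, c = m² + n²
m = 77, n = 74
a = 77² - 74² = 5929 - 5476 = 453
b = 2 × 77 × 74 = 11396
c = 77² + 74² = 5929 + 5476 = 11405
Verification: 453² + 11396² = 205209 + 129868816 = 130074025 = 11405² ✓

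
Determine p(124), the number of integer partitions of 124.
2841940500

p(n) counts ways to write n as a sum of positive integers (order ignored).
Euler's pentagonal recurrence: p(k) = p(k-1) + p(k-2) - p(k-5) - p(k-7) + p(k-12) + p(k-15) - ... (offsets j(3j∓1)/2, signs ++--, p(0)=1, p(<0)=0).
DP table for k = 0..123: p(0)=1, p(1)=1, p(2)=2, p(3)=3, p(4)=5, p(5)=7, p(6)=11, p(7)=15, p(8)=22, p(9)=30, p(10)=42, p(11)=56, p(12)=77, p(13)=101, p(14)=135, p(15)=176, p(16)=231, p(17)=297, p(18)=385, p(19)=490, p(20)=627, p(21)=792, p(22)=1002, p(23)=1255, p(24)=1575, p(25)=1958, p(26)=2436, p(27)=3010, p(28)=3718, p(29)=4565, p(30)=5604, p(31)=6842, p(32)=8349, p(33)=10143, p(34)=12310, p(35)=14883, p(36)=17977, p(37)=21637, p(38)=26015, p(39)=31185, p(40)=37338, p(41)=44583, p(42)=53174, p(43)=63261, p(44)=75175, p(45)=89134, p(46)=105558, p(47)=124754, p(48)=147273, p(49)=173525, p(50)=204226, p(51)=239943, p(52)=281589, p(53)=329931, p(54)=386155, p(55)=451276, p(56)=526823, p(57)=614154, p(58)=715220, p(59)=831820, p(60)=966467, p(61)=1121505, p(62)=1300156, p(63)=1505499, p(64)=1741630, p(65)=2012558, p(66)=2323520, p(67)=2679689, p(68)=3087735, p(69)=3554345, p(70)=4087968, p(71)=4697205, p(72)=5392783, p(73)=6185689, p(74)=7089500, p(75)=8118264, p(76)=9289091, p(77)=10619863, p(78)=12132164, p(79)=13848650, p(80)=15796476, p(81)=18004327, p(82)=20506255, p(83)=23338469, p(84)=26543660, p(85)=30167357, p(86)=34262962, p(87)=38887673, p(88)=44108109, p(89)=49995925, p(90)=56634173, p(91)=64112359, p(92)=72533807, p(93)=82010177, p(94)=92669720, p(95)=104651419, p(96)=118114304, p(97)=133230930, p(98)=150198136, p(99)=169229875, p(100)=190569292, p(101)=214481126, p(102)=241265379, p(103)=271248950, p(104)=304801365, p(105)=342325709, p(106)=384276336, p(107)=431149389, p(108)=483502844, p(109)=541946240, p(110)=607163746, p(111)=679903203, p(112)=761002156, p(113)=851376628, p(114)=952050665, p(115)=1064144451, p(116)=1188908248, p(117)=1327710076, p(118)=1482074143, p(119)=1653668665, p(120)=1844349560, p(121)=2056148051, p(122)=2291320912, p(123)=2552338241.
Final step: p(124) = p(123) + p(122) - p(119) - p(117) + p(112) + p(109) - p(102) - p(98) + p(89) + p(84) - p(73) - p(67) + p(54) + p(47) - p(32) - p(24) + p(7)
= 2552338241 + 2291320912 - 1653668665 - 1327710076 + 761002156 + 541946240 - 241265379 - 150198136 + 49995925 + 26543660 - 6185689 - 2679689 + 386155 + 124754 - 8349 - 1575 + 15
= 2841940500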